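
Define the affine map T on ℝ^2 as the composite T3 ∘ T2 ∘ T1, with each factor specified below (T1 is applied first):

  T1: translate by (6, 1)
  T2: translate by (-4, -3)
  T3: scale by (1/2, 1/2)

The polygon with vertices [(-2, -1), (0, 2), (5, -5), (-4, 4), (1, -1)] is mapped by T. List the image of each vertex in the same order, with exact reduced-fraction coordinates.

image vertices: (0, -3/2), (1, 0), (7/2, -7/2), (-1, 1), (3/2, -3/2)

T1 translate by (6, 1): (-2, -1) → (4, 0); (0, 2) → (6, 3); (5, -5) → (11, -4); (-4, 4) → (2, 5); (1, -1) → (7, 0)
T2 translate by (-4, -3): (4, 0) → (0, -3); (6, 3) → (2, 0); (11, -4) → (7, -7); (2, 5) → (-2, 2); (7, 0) → (3, -3)
T3 scale by (1/2, 1/2): (0, -3) → (0, -3/2); (2, 0) → (1, 0); (7, -7) → (7/2, -7/2); (-2, 2) → (-1, 1); (3, -3) → (3/2, -3/2)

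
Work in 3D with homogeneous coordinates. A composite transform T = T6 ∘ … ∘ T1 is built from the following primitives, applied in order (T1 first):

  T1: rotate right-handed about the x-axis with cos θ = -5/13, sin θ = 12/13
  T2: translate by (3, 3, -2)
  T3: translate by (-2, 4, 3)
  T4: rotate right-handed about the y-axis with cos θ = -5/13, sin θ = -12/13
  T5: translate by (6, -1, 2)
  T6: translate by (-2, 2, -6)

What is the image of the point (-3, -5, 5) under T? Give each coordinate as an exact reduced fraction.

T(p) = (1670/169, 69/13, -628/169)

T1 rotate right-handed about the x-axis with cos θ = -5/13, sin θ = 12/13: (-3, -5, 5) → (-3, -35/13, -85/13)
T2 translate by (3, 3, -2): (-3, -35/13, -85/13) → (0, 4/13, -111/13)
T3 translate by (-2, 4, 3): (0, 4/13, -111/13) → (-2, 56/13, -72/13)
T4 rotate right-handed about the y-axis with cos θ = -5/13, sin θ = -12/13: (-2, 56/13, -72/13) → (994/169, 56/13, 48/169)
T5 translate by (6, -1, 2): (994/169, 56/13, 48/169) → (2008/169, 43/13, 386/169)
T6 translate by (-2, 2, -6): (2008/169, 43/13, 386/169) → (1670/169, 69/13, -628/169)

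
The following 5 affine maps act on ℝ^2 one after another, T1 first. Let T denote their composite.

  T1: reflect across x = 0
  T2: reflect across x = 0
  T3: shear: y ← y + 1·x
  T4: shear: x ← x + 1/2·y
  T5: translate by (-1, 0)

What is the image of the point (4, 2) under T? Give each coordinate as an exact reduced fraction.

T(p) = (6, 6)

T1 reflect across x = 0: (4, 2) → (-4, 2)
T2 reflect across x = 0: (-4, 2) → (4, 2)
T3 shear: y ← y + 1·x: (4, 2) → (4, 6)
T4 shear: x ← x + 1/2·y: (4, 6) → (7, 6)
T5 translate by (-1, 0): (7, 6) → (6, 6)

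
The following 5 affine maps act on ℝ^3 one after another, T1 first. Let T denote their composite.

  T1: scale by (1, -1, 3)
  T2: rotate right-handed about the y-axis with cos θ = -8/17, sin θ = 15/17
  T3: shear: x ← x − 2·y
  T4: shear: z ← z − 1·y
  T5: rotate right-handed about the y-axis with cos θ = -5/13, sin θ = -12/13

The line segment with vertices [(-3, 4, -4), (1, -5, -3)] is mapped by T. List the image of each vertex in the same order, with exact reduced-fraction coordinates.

T1 scale by (1, -1, 3): (-3, 4, -4) → (-3, -4, -12); (1, -5, -3) → (1, 5, -9)
T2 rotate right-handed about the y-axis with cos θ = -8/17, sin θ = 15/17: (-3, -4, -12) → (-156/17, -4, 141/17); (1, 5, -9) → (-143/17, 5, 57/17)
T3 shear: x ← x − 2·y: (-156/17, -4, 141/17) → (-20/17, -4, 141/17); (-143/17, 5, 57/17) → (-313/17, 5, 57/17)
T4 shear: z ← z − 1·y: (-20/17, -4, 141/17) → (-20/17, -4, 209/17); (-313/17, 5, 57/17) → (-313/17, 5, -28/17)
T5 rotate right-handed about the y-axis with cos θ = -5/13, sin θ = -12/13: (-20/17, -4, 209/17) → (-2408/221, -4, -1285/221); (-313/17, 5, -28/17) → (1901/221, 5, -3616/221)

image vertices: (-2408/221, -4, -1285/221), (1901/221, 5, -3616/221)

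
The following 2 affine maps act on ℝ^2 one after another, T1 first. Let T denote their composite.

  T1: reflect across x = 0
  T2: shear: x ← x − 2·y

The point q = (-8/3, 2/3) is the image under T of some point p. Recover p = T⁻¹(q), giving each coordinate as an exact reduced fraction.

T1 = [-1 0 0; 0 1 0; 0 0 1]
T2·T1 = [-1 -2 0; 0 1 0; 0 0 1]
det M = -1; M⁻¹ = [-1 -2 0; 0 1 0; 0 0 1]
M⁻¹ · (-8/3, 2/3)ᵀ = (4/3, 2/3)ᵀ

p = (4/3, 2/3)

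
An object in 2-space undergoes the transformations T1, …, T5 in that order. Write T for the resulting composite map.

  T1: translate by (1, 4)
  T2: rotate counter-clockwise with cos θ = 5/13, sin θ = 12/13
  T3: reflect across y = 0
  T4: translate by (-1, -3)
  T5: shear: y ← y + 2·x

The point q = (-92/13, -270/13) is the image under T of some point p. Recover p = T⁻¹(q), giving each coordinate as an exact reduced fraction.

p = (0, 3)

T1 = [1 0 1; 0 1 4; 0 0 1]
T2·T1 = [5/13 -12/13 -43/13; 12/13 5/13 32/13; 0 0 1]
T3·…·T1 = [5/13 -12/13 -43/13; -12/13 -5/13 -32/13; 0 0 1]
T4·…·T1 = [5/13 -12/13 -56/13; -12/13 -5/13 -71/13; 0 0 1]
T5·…·T1 = [5/13 -12/13 -56/13; -2/13 -29/13 -183/13; 0 0 1]
det M = -1; M⁻¹ = [29/13 -12/13 -44/13; -2/13 -5/13 -79/13; 0 0 1]
M⁻¹ · (-92/13, -270/13)ᵀ = (0, 3)ᵀ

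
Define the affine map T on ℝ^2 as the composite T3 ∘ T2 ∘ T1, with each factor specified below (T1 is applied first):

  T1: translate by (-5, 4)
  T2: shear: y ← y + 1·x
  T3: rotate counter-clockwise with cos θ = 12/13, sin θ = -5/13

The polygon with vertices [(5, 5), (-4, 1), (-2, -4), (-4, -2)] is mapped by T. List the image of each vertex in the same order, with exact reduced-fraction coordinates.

T1 translate by (-5, 4): (5, 5) → (0, 9); (-4, 1) → (-9, 5); (-2, -4) → (-7, 0); (-4, -2) → (-9, 2)
T2 shear: y ← y + 1·x: (0, 9) → (0, 9); (-9, 5) → (-9, -4); (-7, 0) → (-7, -7); (-9, 2) → (-9, -7)
T3 rotate counter-clockwise with cos θ = 12/13, sin θ = -5/13: (0, 9) → (45/13, 108/13); (-9, -4) → (-128/13, -3/13); (-7, -7) → (-119/13, -49/13); (-9, -7) → (-11, -3)

image vertices: (45/13, 108/13), (-128/13, -3/13), (-119/13, -49/13), (-11, -3)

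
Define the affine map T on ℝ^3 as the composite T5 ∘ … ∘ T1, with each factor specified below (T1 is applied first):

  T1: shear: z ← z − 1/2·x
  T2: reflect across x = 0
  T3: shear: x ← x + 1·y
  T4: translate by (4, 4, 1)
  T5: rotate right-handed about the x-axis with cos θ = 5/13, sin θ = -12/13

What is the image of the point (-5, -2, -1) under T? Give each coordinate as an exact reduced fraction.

T(p) = (7, 40/13, -23/26)

T1 shear: z ← z − 1/2·x: (-5, -2, -1) → (-5, -2, 3/2)
T2 reflect across x = 0: (-5, -2, 3/2) → (5, -2, 3/2)
T3 shear: x ← x + 1·y: (5, -2, 3/2) → (3, -2, 3/2)
T4 translate by (4, 4, 1): (3, -2, 3/2) → (7, 2, 5/2)
T5 rotate right-handed about the x-axis with cos θ = 5/13, sin θ = -12/13: (7, 2, 5/2) → (7, 40/13, -23/26)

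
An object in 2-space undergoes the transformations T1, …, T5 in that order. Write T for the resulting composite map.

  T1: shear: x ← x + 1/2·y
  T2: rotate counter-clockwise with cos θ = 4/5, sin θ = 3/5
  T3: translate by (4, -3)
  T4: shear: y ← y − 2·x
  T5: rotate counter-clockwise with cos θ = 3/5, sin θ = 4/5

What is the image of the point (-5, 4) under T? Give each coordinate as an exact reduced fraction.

T1 shear: x ← x + 1/2·y: (-5, 4) → (-3, 4)
T2 rotate counter-clockwise with cos θ = 4/5, sin θ = 3/5: (-3, 4) → (-24/5, 7/5)
T3 translate by (4, -3): (-24/5, 7/5) → (-4/5, -8/5)
T4 shear: y ← y − 2·x: (-4/5, -8/5) → (-4/5, 0)
T5 rotate counter-clockwise with cos θ = 3/5, sin θ = 4/5: (-4/5, 0) → (-12/25, -16/25)

T(p) = (-12/25, -16/25)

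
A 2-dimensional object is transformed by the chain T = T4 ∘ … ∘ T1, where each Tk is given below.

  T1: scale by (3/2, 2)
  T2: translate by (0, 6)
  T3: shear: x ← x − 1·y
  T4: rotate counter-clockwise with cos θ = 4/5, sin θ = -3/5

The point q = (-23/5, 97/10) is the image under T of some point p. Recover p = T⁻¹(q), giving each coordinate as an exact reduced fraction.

p = (-3, -1/2)

T1 = [3/2 0 0; 0 2 0; 0 0 1]
T2·T1 = [3/2 0 0; 0 2 6; 0 0 1]
T3·…·T1 = [3/2 -2 -6; 0 2 6; 0 0 1]
T4·…·T1 = [6/5 -2/5 -6/5; -9/10 14/5 42/5; 0 0 1]
det M = 3; M⁻¹ = [14/15 2/15 0; 3/10 2/5 -3; 0 0 1]
M⁻¹ · (-23/5, 97/10)ᵀ = (-3, -1/2)ᵀ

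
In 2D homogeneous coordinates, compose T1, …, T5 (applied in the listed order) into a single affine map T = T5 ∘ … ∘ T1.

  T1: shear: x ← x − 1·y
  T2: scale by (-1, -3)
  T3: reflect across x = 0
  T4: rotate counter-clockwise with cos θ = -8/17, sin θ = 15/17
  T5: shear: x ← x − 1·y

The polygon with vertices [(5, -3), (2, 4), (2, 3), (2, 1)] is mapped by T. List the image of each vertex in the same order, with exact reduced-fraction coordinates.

image vertices: (-247/17, 48/17), (130/17, 66/17), (86/17, 57/17), (-2/17, 39/17)

T1 shear: x ← x − 1·y: (5, -3) → (8, -3); (2, 4) → (-2, 4); (2, 3) → (-1, 3); (2, 1) → (1, 1)
T2 scale by (-1, -3): (8, -3) → (-8, 9); (-2, 4) → (2, -12); (-1, 3) → (1, -9); (1, 1) → (-1, -3)
T3 reflect across x = 0: (-8, 9) → (8, 9); (2, -12) → (-2, -12); (1, -9) → (-1, -9); (-1, -3) → (1, -3)
T4 rotate counter-clockwise with cos θ = -8/17, sin θ = 15/17: (8, 9) → (-199/17, 48/17); (-2, -12) → (196/17, 66/17); (-1, -9) → (143/17, 57/17); (1, -3) → (37/17, 39/17)
T5 shear: x ← x − 1·y: (-199/17, 48/17) → (-247/17, 48/17); (196/17, 66/17) → (130/17, 66/17); (143/17, 57/17) → (86/17, 57/17); (37/17, 39/17) → (-2/17, 39/17)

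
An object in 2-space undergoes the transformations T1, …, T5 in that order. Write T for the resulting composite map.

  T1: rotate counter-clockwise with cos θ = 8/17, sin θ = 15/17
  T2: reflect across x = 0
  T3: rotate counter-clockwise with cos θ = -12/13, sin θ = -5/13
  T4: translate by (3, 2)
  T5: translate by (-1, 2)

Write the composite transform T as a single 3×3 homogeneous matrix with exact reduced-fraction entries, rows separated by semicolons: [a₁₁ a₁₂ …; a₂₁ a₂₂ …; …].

T1 = [8/17 -15/17 0; 15/17 8/17 0; 0 0 1]
T2·T1 = [-8/17 15/17 0; 15/17 8/17 0; 0 0 1]
T3·…·T1 = [171/221 -140/221 0; -140/221 -171/221 0; 0 0 1]
T4·…·T1 = [171/221 -140/221 3; -140/221 -171/221 2; 0 0 1]
T5·…·T1 = [171/221 -140/221 2; -140/221 -171/221 4; 0 0 1]

T = [171/221 -140/221 2; -140/221 -171/221 4; 0 0 1]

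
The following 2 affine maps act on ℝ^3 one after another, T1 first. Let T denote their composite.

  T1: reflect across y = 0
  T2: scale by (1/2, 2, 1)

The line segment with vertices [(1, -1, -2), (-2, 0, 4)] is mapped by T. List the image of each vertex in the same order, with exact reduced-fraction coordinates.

image vertices: (1/2, 2, -2), (-1, 0, 4)

T1 reflect across y = 0: (1, -1, -2) → (1, 1, -2); (-2, 0, 4) → (-2, 0, 4)
T2 scale by (1/2, 2, 1): (1, 1, -2) → (1/2, 2, -2); (-2, 0, 4) → (-1, 0, 4)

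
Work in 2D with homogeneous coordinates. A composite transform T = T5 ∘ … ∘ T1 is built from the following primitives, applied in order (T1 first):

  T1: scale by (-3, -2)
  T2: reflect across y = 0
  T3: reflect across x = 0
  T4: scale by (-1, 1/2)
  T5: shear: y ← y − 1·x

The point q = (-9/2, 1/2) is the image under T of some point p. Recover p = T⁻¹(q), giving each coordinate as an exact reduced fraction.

T1 = [-3 0 0; 0 -2 0; 0 0 1]
T2·T1 = [-3 0 0; 0 2 0; 0 0 1]
T3·…·T1 = [3 0 0; 0 2 0; 0 0 1]
T4·…·T1 = [-3 0 0; 0 1 0; 0 0 1]
T5·…·T1 = [-3 0 0; 3 1 0; 0 0 1]
det M = -3; M⁻¹ = [-1/3 0 0; 1 1 0; 0 0 1]
M⁻¹ · (-9/2, 1/2)ᵀ = (3/2, -4)ᵀ

p = (3/2, -4)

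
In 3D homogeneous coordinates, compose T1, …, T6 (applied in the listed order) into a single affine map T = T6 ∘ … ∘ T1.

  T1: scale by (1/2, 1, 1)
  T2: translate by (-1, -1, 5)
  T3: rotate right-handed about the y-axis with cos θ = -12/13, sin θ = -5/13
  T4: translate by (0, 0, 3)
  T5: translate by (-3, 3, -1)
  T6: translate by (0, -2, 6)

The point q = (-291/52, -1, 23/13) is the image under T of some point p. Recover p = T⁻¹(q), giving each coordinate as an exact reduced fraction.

p = (2, -1, 7/4)

T1 = [1/2 0 0 0; 0 1 0 0; 0 0 1 0; 0 0 0 1]
T2·T1 = [1/2 0 0 -1; 0 1 0 -1; 0 0 1 5; 0 0 0 1]
T3·…·T1 = [-6/13 0 -5/13 -1; 0 1 0 -1; 5/26 0 -12/13 -5; 0 0 0 1]
T4·…·T1 = [-6/13 0 -5/13 -1; 0 1 0 -1; 5/26 0 -12/13 -2; 0 0 0 1]
T5·…·T1 = [-6/13 0 -5/13 -4; 0 1 0 2; 5/26 0 -12/13 -3; 0 0 0 1]
T6·…·T1 = [-6/13 0 -5/13 -4; 0 1 0 0; 5/26 0 -12/13 3; 0 0 0 1]
det M = 1/2; M⁻¹ = [-24/13 0 10/13 -126/13; 0 1 0 0; -5/13 0 -12/13 16/13; 0 0 0 1]
M⁻¹ · (-291/52, -1, 23/13)ᵀ = (2, -1, 7/4)ᵀ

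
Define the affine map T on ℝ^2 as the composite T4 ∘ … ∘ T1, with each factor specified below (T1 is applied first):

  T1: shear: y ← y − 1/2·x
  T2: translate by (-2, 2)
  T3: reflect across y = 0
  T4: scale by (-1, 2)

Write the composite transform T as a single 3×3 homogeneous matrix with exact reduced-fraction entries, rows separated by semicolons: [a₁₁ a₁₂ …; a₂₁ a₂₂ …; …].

T = [-1 0 2; 1 -2 -4; 0 0 1]

T1 = [1 0 0; -1/2 1 0; 0 0 1]
T2·T1 = [1 0 -2; -1/2 1 2; 0 0 1]
T3·…·T1 = [1 0 -2; 1/2 -1 -2; 0 0 1]
T4·…·T1 = [-1 0 2; 1 -2 -4; 0 0 1]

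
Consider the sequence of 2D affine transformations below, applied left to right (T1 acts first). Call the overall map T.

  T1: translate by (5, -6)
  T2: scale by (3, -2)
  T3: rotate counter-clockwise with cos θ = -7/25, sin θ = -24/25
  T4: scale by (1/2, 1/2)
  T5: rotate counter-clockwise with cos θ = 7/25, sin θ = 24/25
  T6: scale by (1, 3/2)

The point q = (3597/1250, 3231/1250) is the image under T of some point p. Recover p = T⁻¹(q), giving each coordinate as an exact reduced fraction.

p = (-4, 3)

T1 = [1 0 5; 0 1 -6; 0 0 1]
T2·T1 = [3 0 15; 0 -2 12; 0 0 1]
T3·…·T1 = [-21/25 -48/25 183/25; -72/25 14/25 -444/25; 0 0 1]
T4·…·T1 = [-21/50 -24/25 183/50; -36/25 7/25 -222/25; 0 0 1]
T5·…·T1 = [1581/1250 -336/625 11937/1250; -504/625 -527/625 642/625; 0 0 1]
T6·…·T1 = [1581/1250 -336/625 11937/1250; -756/625 -1581/1250 963/625; 0 0 1]
det M = -9/4; M⁻¹ = [1054/1875 -448/1875 -5; -336/625 -1054/1875 6; 0 0 1]
M⁻¹ · (3597/1250, 3231/1250)ᵀ = (-4, 3)ᵀ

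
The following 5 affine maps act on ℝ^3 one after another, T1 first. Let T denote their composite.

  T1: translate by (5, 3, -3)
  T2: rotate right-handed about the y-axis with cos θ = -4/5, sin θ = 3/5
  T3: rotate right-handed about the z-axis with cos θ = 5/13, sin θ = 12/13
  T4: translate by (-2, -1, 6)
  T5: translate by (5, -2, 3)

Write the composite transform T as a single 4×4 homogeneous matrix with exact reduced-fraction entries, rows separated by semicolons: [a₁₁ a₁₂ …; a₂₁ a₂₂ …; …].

T = [-4/13 -12/13 3/13 -2; -48/65 5/13 36/65 -36/5; -3/5 0 -4/5 42/5; 0 0 0 1]

T1 = [1 0 0 5; 0 1 0 3; 0 0 1 -3; 0 0 0 1]
T2·T1 = [-4/5 0 3/5 -29/5; 0 1 0 3; -3/5 0 -4/5 -3/5; 0 0 0 1]
T3·…·T1 = [-4/13 -12/13 3/13 -5; -48/65 5/13 36/65 -21/5; -3/5 0 -4/5 -3/5; 0 0 0 1]
T4·…·T1 = [-4/13 -12/13 3/13 -7; -48/65 5/13 36/65 -26/5; -3/5 0 -4/5 27/5; 0 0 0 1]
T5·…·T1 = [-4/13 -12/13 3/13 -2; -48/65 5/13 36/65 -36/5; -3/5 0 -4/5 42/5; 0 0 0 1]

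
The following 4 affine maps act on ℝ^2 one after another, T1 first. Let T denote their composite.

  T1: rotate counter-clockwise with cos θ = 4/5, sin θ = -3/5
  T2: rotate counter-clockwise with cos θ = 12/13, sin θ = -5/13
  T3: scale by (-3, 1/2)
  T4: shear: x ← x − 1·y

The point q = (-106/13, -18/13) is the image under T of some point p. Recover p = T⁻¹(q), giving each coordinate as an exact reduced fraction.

T1 = [4/5 3/5 0; -3/5 4/5 0; 0 0 1]
T2·T1 = [33/65 56/65 0; -56/65 33/65 0; 0 0 1]
T3·…·T1 = [-99/65 -168/65 0; -28/65 33/130 0; 0 0 1]
T4·…·T1 = [-71/65 -369/130 0; -28/65 33/130 0; 0 0 1]
det M = -3/2; M⁻¹ = [-11/65 -123/65 0; -56/195 142/195 0; 0 0 1]
M⁻¹ · (-106/13, -18/13)ᵀ = (4, 4/3)ᵀ

p = (4, 4/3)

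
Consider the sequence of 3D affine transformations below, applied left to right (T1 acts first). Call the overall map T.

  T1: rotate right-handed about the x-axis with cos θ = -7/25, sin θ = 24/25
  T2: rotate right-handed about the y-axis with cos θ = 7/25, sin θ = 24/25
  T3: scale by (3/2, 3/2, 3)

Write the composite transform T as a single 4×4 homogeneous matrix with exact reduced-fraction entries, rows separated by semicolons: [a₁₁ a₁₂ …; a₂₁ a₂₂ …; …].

T = [21/50 864/625 -252/625 0; 0 -21/50 -36/25 0; -72/25 504/625 -147/625 0; 0 0 0 1]

T1 = [1 0 0 0; 0 -7/25 -24/25 0; 0 24/25 -7/25 0; 0 0 0 1]
T2·T1 = [7/25 576/625 -168/625 0; 0 -7/25 -24/25 0; -24/25 168/625 -49/625 0; 0 0 0 1]
T3·…·T1 = [21/50 864/625 -252/625 0; 0 -21/50 -36/25 0; -72/25 504/625 -147/625 0; 0 0 0 1]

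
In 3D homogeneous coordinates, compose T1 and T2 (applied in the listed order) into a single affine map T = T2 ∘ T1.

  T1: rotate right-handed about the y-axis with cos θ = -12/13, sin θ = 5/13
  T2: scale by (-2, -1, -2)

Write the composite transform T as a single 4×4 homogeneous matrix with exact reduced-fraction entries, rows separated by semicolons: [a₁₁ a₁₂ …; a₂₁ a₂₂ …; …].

T1 = [-12/13 0 5/13 0; 0 1 0 0; -5/13 0 -12/13 0; 0 0 0 1]
T2·T1 = [24/13 0 -10/13 0; 0 -1 0 0; 10/13 0 24/13 0; 0 0 0 1]

T = [24/13 0 -10/13 0; 0 -1 0 0; 10/13 0 24/13 0; 0 0 0 1]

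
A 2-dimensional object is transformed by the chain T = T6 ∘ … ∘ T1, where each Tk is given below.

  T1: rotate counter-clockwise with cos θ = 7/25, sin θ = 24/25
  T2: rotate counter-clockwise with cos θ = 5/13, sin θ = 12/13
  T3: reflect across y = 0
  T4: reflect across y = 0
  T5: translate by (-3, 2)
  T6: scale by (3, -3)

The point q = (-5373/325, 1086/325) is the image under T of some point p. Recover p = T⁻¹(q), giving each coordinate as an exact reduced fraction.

T1 = [7/25 -24/25 0; 24/25 7/25 0; 0 0 1]
T2·T1 = [-253/325 -204/325 0; 204/325 -253/325 0; 0 0 1]
T3·…·T1 = [-253/325 -204/325 0; -204/325 253/325 0; 0 0 1]
T4·…·T1 = [-253/325 -204/325 0; 204/325 -253/325 0; 0 0 1]
T5·…·T1 = [-253/325 -204/325 -3; 204/325 -253/325 2; 0 0 1]
T6·…·T1 = [-759/325 -612/325 -9; -612/325 759/325 -6; 0 0 1]
det M = -9; M⁻¹ = [-253/975 -68/325 -1167/325; -68/325 253/975 -106/325; 0 0 1]
M⁻¹ · (-5373/325, 1086/325)ᵀ = (0, 4)ᵀ

p = (0, 4)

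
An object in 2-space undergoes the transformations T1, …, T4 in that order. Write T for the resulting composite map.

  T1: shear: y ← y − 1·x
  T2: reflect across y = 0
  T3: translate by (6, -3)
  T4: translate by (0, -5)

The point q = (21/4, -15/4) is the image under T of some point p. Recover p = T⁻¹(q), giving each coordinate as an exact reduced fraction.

p = (-3/4, -5)

T1 = [1 0 0; -1 1 0; 0 0 1]
T2·T1 = [1 0 0; 1 -1 0; 0 0 1]
T3·…·T1 = [1 0 6; 1 -1 -3; 0 0 1]
T4·…·T1 = [1 0 6; 1 -1 -8; 0 0 1]
det M = -1; M⁻¹ = [1 0 -6; 1 -1 -14; 0 0 1]
M⁻¹ · (21/4, -15/4)ᵀ = (-3/4, -5)ᵀ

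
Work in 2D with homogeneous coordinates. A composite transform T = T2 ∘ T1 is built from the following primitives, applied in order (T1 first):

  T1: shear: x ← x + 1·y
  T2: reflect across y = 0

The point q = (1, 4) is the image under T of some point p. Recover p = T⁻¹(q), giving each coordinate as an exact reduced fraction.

T1 = [1 1 0; 0 1 0; 0 0 1]
T2·T1 = [1 1 0; 0 -1 0; 0 0 1]
det M = -1; M⁻¹ = [1 1 0; 0 -1 0; 0 0 1]
M⁻¹ · (1, 4)ᵀ = (5, -4)ᵀ

p = (5, -4)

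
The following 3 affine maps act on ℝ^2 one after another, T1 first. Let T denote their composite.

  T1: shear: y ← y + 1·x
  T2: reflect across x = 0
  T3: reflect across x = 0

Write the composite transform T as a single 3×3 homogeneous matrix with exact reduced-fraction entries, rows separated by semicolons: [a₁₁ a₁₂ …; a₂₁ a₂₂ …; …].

T1 = [1 0 0; 1 1 0; 0 0 1]
T2·T1 = [-1 0 0; 1 1 0; 0 0 1]
T3·…·T1 = [1 0 0; 1 1 0; 0 0 1]

T = [1 0 0; 1 1 0; 0 0 1]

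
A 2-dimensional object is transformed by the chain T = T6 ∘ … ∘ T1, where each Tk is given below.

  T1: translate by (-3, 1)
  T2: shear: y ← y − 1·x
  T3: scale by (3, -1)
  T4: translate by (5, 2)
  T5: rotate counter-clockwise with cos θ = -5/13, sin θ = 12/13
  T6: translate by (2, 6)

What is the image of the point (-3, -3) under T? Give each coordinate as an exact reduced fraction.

T1 translate by (-3, 1): (-3, -3) → (-6, -2)
T2 shear: y ← y − 1·x: (-6, -2) → (-6, 4)
T3 scale by (3, -1): (-6, 4) → (-18, -4)
T4 translate by (5, 2): (-18, -4) → (-13, -2)
T5 rotate counter-clockwise with cos θ = -5/13, sin θ = 12/13: (-13, -2) → (89/13, -146/13)
T6 translate by (2, 6): (89/13, -146/13) → (115/13, -68/13)

T(p) = (115/13, -68/13)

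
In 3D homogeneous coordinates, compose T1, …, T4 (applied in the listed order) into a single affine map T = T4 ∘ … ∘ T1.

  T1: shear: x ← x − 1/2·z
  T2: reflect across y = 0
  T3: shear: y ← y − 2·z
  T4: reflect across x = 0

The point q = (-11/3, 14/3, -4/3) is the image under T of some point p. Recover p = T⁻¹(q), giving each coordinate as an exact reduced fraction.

p = (3, -2, -4/3)

T1 = [1 0 -1/2 0; 0 1 0 0; 0 0 1 0; 0 0 0 1]
T2·T1 = [1 0 -1/2 0; 0 -1 0 0; 0 0 1 0; 0 0 0 1]
T3·…·T1 = [1 0 -1/2 0; 0 -1 -2 0; 0 0 1 0; 0 0 0 1]
T4·…·T1 = [-1 0 1/2 0; 0 -1 -2 0; 0 0 1 0; 0 0 0 1]
det M = 1; M⁻¹ = [-1 0 1/2 0; 0 -1 -2 0; 0 0 1 0; 0 0 0 1]
M⁻¹ · (-11/3, 14/3, -4/3)ᵀ = (3, -2, -4/3)ᵀ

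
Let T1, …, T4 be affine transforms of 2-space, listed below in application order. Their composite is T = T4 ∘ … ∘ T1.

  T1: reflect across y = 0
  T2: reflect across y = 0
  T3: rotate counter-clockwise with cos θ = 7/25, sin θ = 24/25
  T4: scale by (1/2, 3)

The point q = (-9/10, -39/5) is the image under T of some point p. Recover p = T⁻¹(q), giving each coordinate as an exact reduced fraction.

T1 = [1 0 0; 0 -1 0; 0 0 1]
T2·T1 = [1 0 0; 0 1 0; 0 0 1]
T3·…·T1 = [7/25 -24/25 0; 24/25 7/25 0; 0 0 1]
T4·…·T1 = [7/50 -12/25 0; 72/25 21/25 0; 0 0 1]
det M = 3/2; M⁻¹ = [14/25 8/25 0; -48/25 7/75 0; 0 0 1]
M⁻¹ · (-9/10, -39/5)ᵀ = (-3, 1)ᵀ

p = (-3, 1)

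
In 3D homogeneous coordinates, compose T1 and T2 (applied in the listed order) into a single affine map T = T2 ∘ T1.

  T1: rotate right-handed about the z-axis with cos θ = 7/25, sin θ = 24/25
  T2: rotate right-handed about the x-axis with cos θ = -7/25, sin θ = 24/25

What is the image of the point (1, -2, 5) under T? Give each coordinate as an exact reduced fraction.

T1 rotate right-handed about the z-axis with cos θ = 7/25, sin θ = 24/25: (1, -2, 5) → (11/5, 2/5, 5)
T2 rotate right-handed about the x-axis with cos θ = -7/25, sin θ = 24/25: (11/5, 2/5, 5) → (11/5, -614/125, -127/125)

T(p) = (11/5, -614/125, -127/125)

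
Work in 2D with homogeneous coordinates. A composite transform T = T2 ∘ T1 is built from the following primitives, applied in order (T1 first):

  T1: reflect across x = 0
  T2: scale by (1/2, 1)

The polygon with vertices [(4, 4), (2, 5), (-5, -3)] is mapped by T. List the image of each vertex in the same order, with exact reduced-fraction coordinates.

T1 reflect across x = 0: (4, 4) → (-4, 4); (2, 5) → (-2, 5); (-5, -3) → (5, -3)
T2 scale by (1/2, 1): (-4, 4) → (-2, 4); (-2, 5) → (-1, 5); (5, -3) → (5/2, -3)

image vertices: (-2, 4), (-1, 5), (5/2, -3)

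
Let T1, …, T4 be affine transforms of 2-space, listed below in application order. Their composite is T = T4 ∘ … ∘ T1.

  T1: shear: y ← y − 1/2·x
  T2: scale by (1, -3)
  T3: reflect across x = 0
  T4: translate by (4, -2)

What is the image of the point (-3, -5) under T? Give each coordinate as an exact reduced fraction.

T(p) = (7, 17/2)

T1 shear: y ← y − 1/2·x: (-3, -5) → (-3, -7/2)
T2 scale by (1, -3): (-3, -7/2) → (-3, 21/2)
T3 reflect across x = 0: (-3, 21/2) → (3, 21/2)
T4 translate by (4, -2): (3, 21/2) → (7, 17/2)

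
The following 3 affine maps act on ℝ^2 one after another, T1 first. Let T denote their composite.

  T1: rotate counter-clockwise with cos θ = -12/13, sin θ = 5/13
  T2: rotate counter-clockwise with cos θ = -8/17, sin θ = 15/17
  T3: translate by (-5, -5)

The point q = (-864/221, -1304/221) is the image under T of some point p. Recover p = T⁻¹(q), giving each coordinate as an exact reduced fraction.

T1 = [-12/13 -5/13 0; 5/13 -12/13 0; 0 0 1]
T2·T1 = [21/221 220/221 0; -220/221 21/221 0; 0 0 1]
T3·…·T1 = [21/221 220/221 -5; -220/221 21/221 -5; 0 0 1]
det M = 1; M⁻¹ = [21/221 -220/221 -995/221; 220/221 21/221 1205/221; 0 0 1]
M⁻¹ · (-864/221, -1304/221)ᵀ = (1, 1)ᵀ

p = (1, 1)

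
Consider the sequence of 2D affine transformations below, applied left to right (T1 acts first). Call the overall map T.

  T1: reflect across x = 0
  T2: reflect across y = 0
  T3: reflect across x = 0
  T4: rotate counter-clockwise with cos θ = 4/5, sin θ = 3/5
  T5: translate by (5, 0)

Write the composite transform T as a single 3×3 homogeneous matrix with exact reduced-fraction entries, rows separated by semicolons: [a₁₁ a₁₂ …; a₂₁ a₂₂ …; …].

T1 = [-1 0 0; 0 1 0; 0 0 1]
T2·T1 = [-1 0 0; 0 -1 0; 0 0 1]
T3·…·T1 = [1 0 0; 0 -1 0; 0 0 1]
T4·…·T1 = [4/5 3/5 0; 3/5 -4/5 0; 0 0 1]
T5·…·T1 = [4/5 3/5 5; 3/5 -4/5 0; 0 0 1]

T = [4/5 3/5 5; 3/5 -4/5 0; 0 0 1]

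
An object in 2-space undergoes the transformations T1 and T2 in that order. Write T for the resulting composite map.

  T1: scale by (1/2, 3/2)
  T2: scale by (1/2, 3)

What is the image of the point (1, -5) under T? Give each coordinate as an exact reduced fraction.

T(p) = (1/4, -45/2)

T1 scale by (1/2, 3/2): (1, -5) → (1/2, -15/2)
T2 scale by (1/2, 3): (1/2, -15/2) → (1/4, -45/2)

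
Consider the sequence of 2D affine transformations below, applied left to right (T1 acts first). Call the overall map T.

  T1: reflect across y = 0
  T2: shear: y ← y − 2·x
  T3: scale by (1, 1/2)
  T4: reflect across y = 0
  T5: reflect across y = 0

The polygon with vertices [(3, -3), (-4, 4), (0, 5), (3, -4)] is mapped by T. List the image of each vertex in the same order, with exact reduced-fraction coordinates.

image vertices: (3, -3/2), (-4, 2), (0, -5/2), (3, -1)

T1 reflect across y = 0: (3, -3) → (3, 3); (-4, 4) → (-4, -4); (0, 5) → (0, -5); (3, -4) → (3, 4)
T2 shear: y ← y − 2·x: (3, 3) → (3, -3); (-4, -4) → (-4, 4); (0, -5) → (0, -5); (3, 4) → (3, -2)
T3 scale by (1, 1/2): (3, -3) → (3, -3/2); (-4, 4) → (-4, 2); (0, -5) → (0, -5/2); (3, -2) → (3, -1)
T4 reflect across y = 0: (3, -3/2) → (3, 3/2); (-4, 2) → (-4, -2); (0, -5/2) → (0, 5/2); (3, -1) → (3, 1)
T5 reflect across y = 0: (3, 3/2) → (3, -3/2); (-4, -2) → (-4, 2); (0, 5/2) → (0, -5/2); (3, 1) → (3, -1)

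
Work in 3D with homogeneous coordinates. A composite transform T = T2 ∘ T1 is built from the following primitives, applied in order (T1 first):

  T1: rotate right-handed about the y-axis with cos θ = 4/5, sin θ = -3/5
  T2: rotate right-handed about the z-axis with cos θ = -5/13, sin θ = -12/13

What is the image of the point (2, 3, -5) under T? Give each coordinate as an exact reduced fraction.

T(p) = (1, -27/5, -14/5)

T1 rotate right-handed about the y-axis with cos θ = 4/5, sin θ = -3/5: (2, 3, -5) → (23/5, 3, -14/5)
T2 rotate right-handed about the z-axis with cos θ = -5/13, sin θ = -12/13: (23/5, 3, -14/5) → (1, -27/5, -14/5)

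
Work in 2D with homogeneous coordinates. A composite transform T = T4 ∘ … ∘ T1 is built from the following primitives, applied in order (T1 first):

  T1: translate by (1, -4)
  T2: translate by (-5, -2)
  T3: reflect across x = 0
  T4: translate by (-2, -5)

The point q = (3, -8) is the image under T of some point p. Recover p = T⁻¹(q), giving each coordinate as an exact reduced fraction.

T1 = [1 0 1; 0 1 -4; 0 0 1]
T2·T1 = [1 0 -4; 0 1 -6; 0 0 1]
T3·…·T1 = [-1 0 4; 0 1 -6; 0 0 1]
T4·…·T1 = [-1 0 2; 0 1 -11; 0 0 1]
det M = -1; M⁻¹ = [-1 0 2; 0 1 11; 0 0 1]
M⁻¹ · (3, -8)ᵀ = (-1, 3)ᵀ

p = (-1, 3)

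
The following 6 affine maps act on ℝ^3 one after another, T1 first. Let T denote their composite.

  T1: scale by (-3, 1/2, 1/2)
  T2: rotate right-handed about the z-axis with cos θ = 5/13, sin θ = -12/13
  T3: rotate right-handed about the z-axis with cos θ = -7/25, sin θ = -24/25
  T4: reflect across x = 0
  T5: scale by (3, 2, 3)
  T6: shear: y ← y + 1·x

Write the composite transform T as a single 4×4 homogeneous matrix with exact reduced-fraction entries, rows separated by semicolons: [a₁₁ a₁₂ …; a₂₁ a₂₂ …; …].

T = [-2907/325 -54/325 0 0; -207/25 -29/25 0 0; 0 0 3/2 0; 0 0 0 1]

T1 = [-3 0 0 0; 0 1/2 0 0; 0 0 1/2 0; 0 0 0 1]
T2·T1 = [-15/13 6/13 0 0; 36/13 5/26 0 0; 0 0 1/2 0; 0 0 0 1]
T3·…·T1 = [969/325 18/325 0 0; 108/325 -323/650 0 0; 0 0 1/2 0; 0 0 0 1]
T4·…·T1 = [-969/325 -18/325 0 0; 108/325 -323/650 0 0; 0 0 1/2 0; 0 0 0 1]
T5·…·T1 = [-2907/325 -54/325 0 0; 216/325 -323/325 0 0; 0 0 3/2 0; 0 0 0 1]
T6·…·T1 = [-2907/325 -54/325 0 0; -207/25 -29/25 0 0; 0 0 3/2 0; 0 0 0 1]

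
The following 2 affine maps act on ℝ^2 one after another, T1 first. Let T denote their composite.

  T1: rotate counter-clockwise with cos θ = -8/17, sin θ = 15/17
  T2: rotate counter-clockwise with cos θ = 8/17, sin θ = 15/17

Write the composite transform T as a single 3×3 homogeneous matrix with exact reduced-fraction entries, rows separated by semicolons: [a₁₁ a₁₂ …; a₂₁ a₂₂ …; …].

T1 = [-8/17 -15/17 0; 15/17 -8/17 0; 0 0 1]
T2·T1 = [-1 0 0; 0 -1 0; 0 0 1]

T = [-1 0 0; 0 -1 0; 0 0 1]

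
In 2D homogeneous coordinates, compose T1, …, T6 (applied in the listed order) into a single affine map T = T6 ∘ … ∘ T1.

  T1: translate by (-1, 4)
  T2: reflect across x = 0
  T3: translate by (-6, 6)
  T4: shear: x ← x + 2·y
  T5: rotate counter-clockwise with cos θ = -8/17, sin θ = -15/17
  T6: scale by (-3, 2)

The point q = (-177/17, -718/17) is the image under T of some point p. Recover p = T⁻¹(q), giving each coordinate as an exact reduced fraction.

T1 = [1 0 -1; 0 1 4; 0 0 1]
T2·T1 = [-1 0 1; 0 1 4; 0 0 1]
T3·…·T1 = [-1 0 -5; 0 1 10; 0 0 1]
T4·…·T1 = [-1 2 15; 0 1 10; 0 0 1]
T5·…·T1 = [8/17 -1/17 30/17; 15/17 -38/17 -305/17; 0 0 1]
T6·…·T1 = [-24/17 3/17 -90/17; 30/17 -76/17 -610/17; 0 0 1]
det M = 6; M⁻¹ = [-38/51 -1/34 -5; -5/17 -4/17 -10; 0 0 1]
M⁻¹ · (-177/17, -718/17)ᵀ = (4, 3)ᵀ

p = (4, 3)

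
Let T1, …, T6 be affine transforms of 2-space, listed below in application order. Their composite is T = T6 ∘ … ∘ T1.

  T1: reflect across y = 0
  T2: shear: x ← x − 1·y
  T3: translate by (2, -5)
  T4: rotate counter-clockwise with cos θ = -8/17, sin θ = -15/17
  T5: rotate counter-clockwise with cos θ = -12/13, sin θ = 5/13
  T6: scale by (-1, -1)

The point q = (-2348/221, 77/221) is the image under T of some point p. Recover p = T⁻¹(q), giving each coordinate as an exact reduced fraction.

p = (4, 2)

T1 = [1 0 0; 0 -1 0; 0 0 1]
T2·T1 = [1 1 0; 0 -1 0; 0 0 1]
T3·…·T1 = [1 1 2; 0 -1 -5; 0 0 1]
T4·…·T1 = [-8/17 -23/17 -91/17; -15/17 -7/17 10/17; 0 0 1]
T5·…·T1 = [171/221 311/221 1042/221; 140/221 -31/221 -575/221; 0 0 1]
T6·…·T1 = [-171/221 -311/221 -1042/221; -140/221 31/221 575/221; 0 0 1]
det M = -1; M⁻¹ = [-31/221 -311/221 3; -140/221 171/221 -5; 0 0 1]
M⁻¹ · (-2348/221, 77/221)ᵀ = (4, 2)ᵀ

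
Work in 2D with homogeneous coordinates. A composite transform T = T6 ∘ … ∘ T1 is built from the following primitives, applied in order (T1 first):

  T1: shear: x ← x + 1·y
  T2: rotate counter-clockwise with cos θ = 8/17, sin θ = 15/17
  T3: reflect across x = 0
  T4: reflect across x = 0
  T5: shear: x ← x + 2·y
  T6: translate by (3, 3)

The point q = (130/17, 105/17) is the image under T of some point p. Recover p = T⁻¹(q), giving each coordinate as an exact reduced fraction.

T1 = [1 1 0; 0 1 0; 0 0 1]
T2·T1 = [8/17 -7/17 0; 15/17 23/17 0; 0 0 1]
T3·…·T1 = [-8/17 7/17 0; 15/17 23/17 0; 0 0 1]
T4·…·T1 = [8/17 -7/17 0; 15/17 23/17 0; 0 0 1]
T5·…·T1 = [38/17 39/17 0; 15/17 23/17 0; 0 0 1]
T6·…·T1 = [38/17 39/17 3; 15/17 23/17 3; 0 0 1]
det M = 1; M⁻¹ = [23/17 -39/17 48/17; -15/17 38/17 -69/17; 0 0 1]
M⁻¹ · (130/17, 105/17)ᵀ = (-1, 3)ᵀ

p = (-1, 3)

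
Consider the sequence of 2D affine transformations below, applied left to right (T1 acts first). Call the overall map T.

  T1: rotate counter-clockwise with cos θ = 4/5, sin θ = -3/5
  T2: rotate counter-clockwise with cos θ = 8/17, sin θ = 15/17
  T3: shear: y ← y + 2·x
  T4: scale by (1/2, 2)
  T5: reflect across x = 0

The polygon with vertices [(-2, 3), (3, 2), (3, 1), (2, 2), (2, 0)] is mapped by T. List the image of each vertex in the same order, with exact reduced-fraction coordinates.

image vertices: (131/85, -146/17), (-159/170, 232/17), (-39/34, 230/17), (-41/85, 156/17), (-77/85, 152/17)

T1 rotate counter-clockwise with cos θ = 4/5, sin θ = -3/5: (-2, 3) → (1/5, 18/5); (3, 2) → (18/5, -1/5); (3, 1) → (3, -1); (2, 2) → (14/5, 2/5); (2, 0) → (8/5, -6/5)
T2 rotate counter-clockwise with cos θ = 8/17, sin θ = 15/17: (1/5, 18/5) → (-262/85, 159/85); (18/5, -1/5) → (159/85, 262/85); (3, -1) → (39/17, 37/17); (14/5, 2/5) → (82/85, 226/85); (8/5, -6/5) → (154/85, 72/85)
T3 shear: y ← y + 2·x: (-262/85, 159/85) → (-262/85, -73/17); (159/85, 262/85) → (159/85, 116/17); (39/17, 37/17) → (39/17, 115/17); (82/85, 226/85) → (82/85, 78/17); (154/85, 72/85) → (154/85, 76/17)
T4 scale by (1/2, 2): (-262/85, -73/17) → (-131/85, -146/17); (159/85, 116/17) → (159/170, 232/17); (39/17, 115/17) → (39/34, 230/17); (82/85, 78/17) → (41/85, 156/17); (154/85, 76/17) → (77/85, 152/17)
T5 reflect across x = 0: (-131/85, -146/17) → (131/85, -146/17); (159/170, 232/17) → (-159/170, 232/17); (39/34, 230/17) → (-39/34, 230/17); (41/85, 156/17) → (-41/85, 156/17); (77/85, 152/17) → (-77/85, 152/17)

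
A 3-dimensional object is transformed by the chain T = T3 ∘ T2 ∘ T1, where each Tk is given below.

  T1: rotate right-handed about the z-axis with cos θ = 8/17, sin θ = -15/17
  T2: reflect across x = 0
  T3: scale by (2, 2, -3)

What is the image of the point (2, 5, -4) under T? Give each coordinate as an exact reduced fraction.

T1 rotate right-handed about the z-axis with cos θ = 8/17, sin θ = -15/17: (2, 5, -4) → (91/17, 10/17, -4)
T2 reflect across x = 0: (91/17, 10/17, -4) → (-91/17, 10/17, -4)
T3 scale by (2, 2, -3): (-91/17, 10/17, -4) → (-182/17, 20/17, 12)

T(p) = (-182/17, 20/17, 12)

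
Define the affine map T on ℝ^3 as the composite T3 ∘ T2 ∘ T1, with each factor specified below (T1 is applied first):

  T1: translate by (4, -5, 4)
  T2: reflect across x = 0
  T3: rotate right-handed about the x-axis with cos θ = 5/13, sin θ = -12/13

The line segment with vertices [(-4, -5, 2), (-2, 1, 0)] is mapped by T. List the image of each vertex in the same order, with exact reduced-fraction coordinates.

T1 translate by (4, -5, 4): (-4, -5, 2) → (0, -10, 6); (-2, 1, 0) → (2, -4, 4)
T2 reflect across x = 0: (0, -10, 6) → (0, -10, 6); (2, -4, 4) → (-2, -4, 4)
T3 rotate right-handed about the x-axis with cos θ = 5/13, sin θ = -12/13: (0, -10, 6) → (0, 22/13, 150/13); (-2, -4, 4) → (-2, 28/13, 68/13)

image vertices: (0, 22/13, 150/13), (-2, 28/13, 68/13)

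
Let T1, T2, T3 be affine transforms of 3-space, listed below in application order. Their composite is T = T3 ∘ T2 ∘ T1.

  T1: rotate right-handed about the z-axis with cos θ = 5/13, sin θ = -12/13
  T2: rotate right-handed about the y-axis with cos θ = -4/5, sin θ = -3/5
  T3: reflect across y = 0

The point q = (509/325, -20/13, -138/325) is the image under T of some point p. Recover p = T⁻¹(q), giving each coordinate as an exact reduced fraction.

p = (-2, -4/5, -3/5)

T1 = [5/13 12/13 0 0; -12/13 5/13 0 0; 0 0 1 0; 0 0 0 1]
T2·T1 = [-4/13 -48/65 -3/5 0; -12/13 5/13 0 0; 3/13 36/65 -4/5 0; 0 0 0 1]
T3·…·T1 = [-4/13 -48/65 -3/5 0; 12/13 -5/13 0 0; 3/13 36/65 -4/5 0; 0 0 0 1]
det M = -1; M⁻¹ = [-4/13 12/13 3/13 0; -48/65 -5/13 36/65 0; -3/5 0 -4/5 0; 0 0 0 1]
M⁻¹ · (509/325, -20/13, -138/325)ᵀ = (-2, -4/5, -3/5)ᵀ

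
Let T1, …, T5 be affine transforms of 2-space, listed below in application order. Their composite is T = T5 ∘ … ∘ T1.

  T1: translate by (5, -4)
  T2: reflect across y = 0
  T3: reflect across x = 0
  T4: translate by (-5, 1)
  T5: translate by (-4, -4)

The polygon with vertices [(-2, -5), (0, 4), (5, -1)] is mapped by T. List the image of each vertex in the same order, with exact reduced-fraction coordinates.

T1 translate by (5, -4): (-2, -5) → (3, -9); (0, 4) → (5, 0); (5, -1) → (10, -5)
T2 reflect across y = 0: (3, -9) → (3, 9); (5, 0) → (5, 0); (10, -5) → (10, 5)
T3 reflect across x = 0: (3, 9) → (-3, 9); (5, 0) → (-5, 0); (10, 5) → (-10, 5)
T4 translate by (-5, 1): (-3, 9) → (-8, 10); (-5, 0) → (-10, 1); (-10, 5) → (-15, 6)
T5 translate by (-4, -4): (-8, 10) → (-12, 6); (-10, 1) → (-14, -3); (-15, 6) → (-19, 2)

image vertices: (-12, 6), (-14, -3), (-19, 2)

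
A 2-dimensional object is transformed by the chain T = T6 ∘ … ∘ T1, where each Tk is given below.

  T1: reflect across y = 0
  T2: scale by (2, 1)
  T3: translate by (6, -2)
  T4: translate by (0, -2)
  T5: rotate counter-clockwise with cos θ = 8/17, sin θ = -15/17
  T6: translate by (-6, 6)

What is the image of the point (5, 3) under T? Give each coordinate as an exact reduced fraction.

T1 reflect across y = 0: (5, 3) → (5, -3)
T2 scale by (2, 1): (5, -3) → (10, -3)
T3 translate by (6, -2): (10, -3) → (16, -5)
T4 translate by (0, -2): (16, -5) → (16, -7)
T5 rotate counter-clockwise with cos θ = 8/17, sin θ = -15/17: (16, -7) → (23/17, -296/17)
T6 translate by (-6, 6): (23/17, -296/17) → (-79/17, -194/17)

T(p) = (-79/17, -194/17)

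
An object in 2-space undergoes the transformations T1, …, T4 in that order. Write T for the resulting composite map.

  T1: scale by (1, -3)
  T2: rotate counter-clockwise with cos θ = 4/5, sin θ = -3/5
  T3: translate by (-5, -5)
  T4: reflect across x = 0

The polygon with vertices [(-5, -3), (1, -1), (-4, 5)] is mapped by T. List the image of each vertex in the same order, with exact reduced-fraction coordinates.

T1 scale by (1, -3): (-5, -3) → (-5, 9); (1, -1) → (1, 3); (-4, 5) → (-4, -15)
T2 rotate counter-clockwise with cos θ = 4/5, sin θ = -3/5: (-5, 9) → (7/5, 51/5); (1, 3) → (13/5, 9/5); (-4, -15) → (-61/5, -48/5)
T3 translate by (-5, -5): (7/5, 51/5) → (-18/5, 26/5); (13/5, 9/5) → (-12/5, -16/5); (-61/5, -48/5) → (-86/5, -73/5)
T4 reflect across x = 0: (-18/5, 26/5) → (18/5, 26/5); (-12/5, -16/5) → (12/5, -16/5); (-86/5, -73/5) → (86/5, -73/5)

image vertices: (18/5, 26/5), (12/5, -16/5), (86/5, -73/5)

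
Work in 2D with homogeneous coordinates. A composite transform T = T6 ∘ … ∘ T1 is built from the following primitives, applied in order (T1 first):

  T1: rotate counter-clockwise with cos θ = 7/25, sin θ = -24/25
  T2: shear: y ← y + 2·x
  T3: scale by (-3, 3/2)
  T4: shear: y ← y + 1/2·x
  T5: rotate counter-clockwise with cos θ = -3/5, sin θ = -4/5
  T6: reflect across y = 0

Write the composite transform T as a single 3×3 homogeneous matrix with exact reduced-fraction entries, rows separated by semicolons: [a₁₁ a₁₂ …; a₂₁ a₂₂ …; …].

T = [-39/125 402/125 0; -321/250 -297/250 0; 0 0 1]

T1 = [7/25 24/25 0; -24/25 7/25 0; 0 0 1]
T2·T1 = [7/25 24/25 0; -2/5 11/5 0; 0 0 1]
T3·…·T1 = [-21/25 -72/25 0; -3/5 33/10 0; 0 0 1]
T4·…·T1 = [-21/25 -72/25 0; -51/50 93/50 0; 0 0 1]
T5·…·T1 = [-39/125 402/125 0; 321/250 297/250 0; 0 0 1]
T6·…·T1 = [-39/125 402/125 0; -321/250 -297/250 0; 0 0 1]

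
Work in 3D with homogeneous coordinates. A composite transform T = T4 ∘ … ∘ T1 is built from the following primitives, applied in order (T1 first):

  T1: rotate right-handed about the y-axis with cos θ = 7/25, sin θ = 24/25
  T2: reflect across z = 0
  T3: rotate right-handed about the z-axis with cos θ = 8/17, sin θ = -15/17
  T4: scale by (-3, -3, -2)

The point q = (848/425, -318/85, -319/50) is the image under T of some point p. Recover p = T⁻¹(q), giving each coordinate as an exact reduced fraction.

p = (8/3, 0, -9/4)

T1 = [7/25 0 24/25 0; 0 1 0 0; -24/25 0 7/25 0; 0 0 0 1]
T2·T1 = [7/25 0 24/25 0; 0 1 0 0; 24/25 0 -7/25 0; 0 0 0 1]
T3·…·T1 = [56/425 15/17 192/425 0; -21/85 8/17 -72/85 0; 24/25 0 -7/25 0; 0 0 0 1]
T4·…·T1 = [-168/425 -45/17 -576/425 0; 63/85 -24/17 216/85 0; -48/25 0 14/25 0; 0 0 0 1]
det M = 18; M⁻¹ = [-56/1275 7/85 -12/25 0; -5/17 -8/51 0 0; -64/425 24/85 7/50 0; 0 0 0 1]
M⁻¹ · (848/425, -318/85, -319/50)ᵀ = (8/3, 0, -9/4)ᵀ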